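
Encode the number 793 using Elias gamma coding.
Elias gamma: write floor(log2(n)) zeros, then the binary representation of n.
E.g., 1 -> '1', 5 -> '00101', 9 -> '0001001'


num_bits = floor(log2(793)) + 1 = 10
leading_zeros = num_bits - 1 = 9
binary(793) = 1100011001

Elias gamma(793) = '000000000' + '1100011001' = 0000000001100011001 (19 bits)


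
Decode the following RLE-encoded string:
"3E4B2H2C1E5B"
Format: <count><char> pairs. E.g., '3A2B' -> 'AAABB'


Expanding each <count><char> pair:
  3E -> 'EEE'
  4B -> 'BBBB'
  2H -> 'HH'
  2C -> 'CC'
  1E -> 'E'
  5B -> 'BBBBB'

Decoded = EEEBBBBHHCCEBBBBB


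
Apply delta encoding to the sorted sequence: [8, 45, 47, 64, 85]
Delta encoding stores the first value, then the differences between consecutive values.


First value: 8
Deltas:
  45 - 8 = 37
  47 - 45 = 2
  64 - 47 = 17
  85 - 64 = 21


Delta encoded: [8, 37, 2, 17, 21]


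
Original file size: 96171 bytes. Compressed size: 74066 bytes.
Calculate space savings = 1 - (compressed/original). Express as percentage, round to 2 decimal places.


ratio = compressed/original = 74066/96171 = 0.770149
savings = 1 - ratio = 1 - 0.770149 = 0.229851
as a percentage: 0.229851 * 100 = 22.99%

Space savings = 1 - 74066/96171 = 22.99%


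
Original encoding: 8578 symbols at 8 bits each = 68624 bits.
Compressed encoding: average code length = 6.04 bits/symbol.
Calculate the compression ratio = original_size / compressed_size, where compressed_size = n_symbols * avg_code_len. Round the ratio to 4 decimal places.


original_size = n_symbols * orig_bits = 8578 * 8 = 68624 bits
compressed_size = n_symbols * avg_code_len = 8578 * 6.04 = 51811.12 bits
ratio = original_size / compressed_size = 68624 / 51811.12 = 1.3245

Compression ratio = 1.3245


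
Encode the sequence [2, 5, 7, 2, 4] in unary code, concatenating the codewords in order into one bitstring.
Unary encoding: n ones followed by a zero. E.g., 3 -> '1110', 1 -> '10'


Encode each number as n ones followed by a terminating 0:
  2 -> 110 (3 bits)
  5 -> 111110 (6 bits)
  7 -> 11111110 (8 bits)
  2 -> 110 (3 bits)
  4 -> 11110 (5 bits)
Total length = 3 + 6 + 8 + 3 + 5 = 25 bits.

Unary([2, 5, 7, 2, 4]) = 1101111101111111011011110 (25 bits)


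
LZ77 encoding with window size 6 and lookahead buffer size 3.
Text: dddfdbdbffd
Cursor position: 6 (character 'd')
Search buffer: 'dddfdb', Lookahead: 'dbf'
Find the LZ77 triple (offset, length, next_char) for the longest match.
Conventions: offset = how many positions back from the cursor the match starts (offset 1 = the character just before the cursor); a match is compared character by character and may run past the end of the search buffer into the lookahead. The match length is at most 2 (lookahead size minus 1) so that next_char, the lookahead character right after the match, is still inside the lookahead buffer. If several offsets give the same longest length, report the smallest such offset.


Try each offset into the search buffer:
  offset=1 (pos 5, char 'b'): match length 0
  offset=2 (pos 4, char 'd'): match length 2
  offset=3 (pos 3, char 'f'): match length 0
  offset=4 (pos 2, char 'd'): match length 1
  offset=5 (pos 1, char 'd'): match length 1
  offset=6 (pos 0, char 'd'): match length 1
Longest match has length 2 at offset 2.
next_char = character at position 6 + 2 = 8 -> 'f'

Best match: offset=2, length=2 (matching 'db' starting at position 4)
LZ77 triple: (2, 2, 'f')


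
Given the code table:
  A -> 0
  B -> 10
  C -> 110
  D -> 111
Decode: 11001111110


Decoding:
110 -> C
0 -> A
111 -> D
111 -> D
0 -> A


Result: CADDA


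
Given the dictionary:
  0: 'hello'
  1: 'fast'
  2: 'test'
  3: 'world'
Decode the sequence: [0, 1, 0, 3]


Look up each index in the dictionary:
  0 -> 'hello'
  1 -> 'fast'
  0 -> 'hello'
  3 -> 'world'

Decoded: "hello fast hello world"


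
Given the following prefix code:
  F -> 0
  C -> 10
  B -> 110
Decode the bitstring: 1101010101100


Decoding step by step:
Bits 110 -> B
Bits 10 -> C
Bits 10 -> C
Bits 10 -> C
Bits 110 -> B
Bits 0 -> F


Decoded message: BCCCBF


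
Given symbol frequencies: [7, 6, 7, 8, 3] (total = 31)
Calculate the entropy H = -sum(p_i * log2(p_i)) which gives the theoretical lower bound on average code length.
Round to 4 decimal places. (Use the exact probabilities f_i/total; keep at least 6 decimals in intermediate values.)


Per-symbol terms -p_i * log2(p_i) with p_i = f_i/31:
  p = 7/31 = 0.225806: log2(p) = -2.146841, -p*log2(p) = 0.484771
  p = 6/31 = 0.193548: log2(p) = -2.369234, -p*log2(p) = 0.458561
  p = 7/31 = 0.225806: log2(p) = -2.146841, -p*log2(p) = 0.484771
  p = 8/31 = 0.258065: log2(p) = -1.954196, -p*log2(p) = 0.504309
  p = 3/31 = 0.096774: log2(p) = -3.369234, -p*log2(p) = 0.326055
H = 0.484771 + 0.458561 + 0.484771 + 0.504309 + 0.326055 = 2.258467

H = 2.2585 bits/symbol


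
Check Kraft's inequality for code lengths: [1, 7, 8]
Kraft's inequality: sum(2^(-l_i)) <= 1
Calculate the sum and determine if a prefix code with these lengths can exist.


Sum = 2^(-1) + 2^(-7) + 2^(-8)
    = 0.5 + 0.0078125 + 0.00390625
    = 131/256 = 0.51171875
Since 0.51171875 <= 1, Kraft's inequality IS satisfied.
A prefix code with these lengths CAN exist.

Kraft sum = 0.51171875. Satisfied.


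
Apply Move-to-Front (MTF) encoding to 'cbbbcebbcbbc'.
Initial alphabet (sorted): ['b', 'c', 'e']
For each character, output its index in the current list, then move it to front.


MTF encoding:
'c': index 1 in ['b', 'c', 'e'] -> ['c', 'b', 'e']
'b': index 1 in ['c', 'b', 'e'] -> ['b', 'c', 'e']
'b': index 0 in ['b', 'c', 'e'] -> ['b', 'c', 'e']
'b': index 0 in ['b', 'c', 'e'] -> ['b', 'c', 'e']
'c': index 1 in ['b', 'c', 'e'] -> ['c', 'b', 'e']
'e': index 2 in ['c', 'b', 'e'] -> ['e', 'c', 'b']
'b': index 2 in ['e', 'c', 'b'] -> ['b', 'e', 'c']
'b': index 0 in ['b', 'e', 'c'] -> ['b', 'e', 'c']
'c': index 2 in ['b', 'e', 'c'] -> ['c', 'b', 'e']
'b': index 1 in ['c', 'b', 'e'] -> ['b', 'c', 'e']
'b': index 0 in ['b', 'c', 'e'] -> ['b', 'c', 'e']
'c': index 1 in ['b', 'c', 'e'] -> ['c', 'b', 'e']


Output: [1, 1, 0, 0, 1, 2, 2, 0, 2, 1, 0, 1]


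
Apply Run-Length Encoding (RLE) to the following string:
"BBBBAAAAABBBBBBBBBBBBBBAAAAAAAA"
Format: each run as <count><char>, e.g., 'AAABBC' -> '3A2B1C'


Scanning runs left to right:
  i=0: run of 'B' x 4 -> '4B'
  i=4: run of 'A' x 5 -> '5A'
  i=9: run of 'B' x 14 -> '14B'
  i=23: run of 'A' x 8 -> '8A'

RLE = 4B5A14B8A


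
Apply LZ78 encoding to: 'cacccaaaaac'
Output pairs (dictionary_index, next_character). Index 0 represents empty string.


LZ78 encoding steps:
Dictionary: {0: ''}
Step 1: w='' (idx 0), next='c' -> output (0, 'c'), add 'c' as idx 1
Step 2: w='' (idx 0), next='a' -> output (0, 'a'), add 'a' as idx 2
Step 3: w='c' (idx 1), next='c' -> output (1, 'c'), add 'cc' as idx 3
Step 4: w='c' (idx 1), next='a' -> output (1, 'a'), add 'ca' as idx 4
Step 5: w='a' (idx 2), next='a' -> output (2, 'a'), add 'aa' as idx 5
Step 6: w='aa' (idx 5), next='c' -> output (5, 'c'), add 'aac' as idx 6


Encoded: [(0, 'c'), (0, 'a'), (1, 'c'), (1, 'a'), (2, 'a'), (5, 'c')]


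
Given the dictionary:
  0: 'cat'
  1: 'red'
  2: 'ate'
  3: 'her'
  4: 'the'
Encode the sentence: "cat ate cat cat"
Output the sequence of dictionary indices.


Look up each word in the dictionary:
  'cat' -> 0
  'ate' -> 2
  'cat' -> 0
  'cat' -> 0

Encoded: [0, 2, 0, 0]


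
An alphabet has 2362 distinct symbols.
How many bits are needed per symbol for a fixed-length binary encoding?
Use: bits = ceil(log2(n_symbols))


log2(2362) = 11.2058
Bracket: 2^11 = 2048 < 2362 <= 2^12 = 4096
So ceil(log2(2362)) = 12

bits = ceil(log2(2362)) = ceil(11.2058) = 12 bits


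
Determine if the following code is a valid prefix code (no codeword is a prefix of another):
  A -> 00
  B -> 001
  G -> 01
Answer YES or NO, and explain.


Checking each pair (does one codeword prefix another?):
  A='00' vs B='001': prefix -- VIOLATION

NO -- this is NOT a valid prefix code. A (00) is a prefix of B (001).


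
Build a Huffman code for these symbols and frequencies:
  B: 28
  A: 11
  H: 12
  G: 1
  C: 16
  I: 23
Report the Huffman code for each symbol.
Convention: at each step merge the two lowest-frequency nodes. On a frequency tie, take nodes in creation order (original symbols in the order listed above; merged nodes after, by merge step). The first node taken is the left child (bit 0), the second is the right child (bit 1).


Huffman tree construction:
Step 1: Merge G(1) + A(11) = 12
Step 2: Merge H(12) + (G+A)(12) = 24
Step 3: Merge C(16) + I(23) = 39
Step 4: Merge (H+(G+A))(24) + B(28) = 52
Step 5: Merge (C+I)(39) + ((H+(G+A))+B)(52) = 91
Read each symbol's code off the tree from the root (left child = 0, right child = 1).

Codes:
  B: 11 (length 2)
  A: 1011 (length 4)
  H: 100 (length 3)
  G: 1010 (length 4)
  C: 00 (length 2)
  I: 01 (length 2)
Average code length: 218/91 = 2.3956 bits/symbol


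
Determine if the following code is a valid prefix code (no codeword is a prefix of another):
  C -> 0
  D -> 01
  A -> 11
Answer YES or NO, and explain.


Checking each pair (does one codeword prefix another?):
  C='0' vs D='01': prefix -- VIOLATION

NO -- this is NOT a valid prefix code. C (0) is a prefix of D (01).


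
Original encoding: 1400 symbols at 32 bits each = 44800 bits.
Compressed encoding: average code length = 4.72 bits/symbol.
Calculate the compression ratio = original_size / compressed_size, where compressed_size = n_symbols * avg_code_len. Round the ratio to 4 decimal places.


original_size = n_symbols * orig_bits = 1400 * 32 = 44800 bits
compressed_size = n_symbols * avg_code_len = 1400 * 4.72 = 6608.0 bits
ratio = original_size / compressed_size = 44800 / 6608.0 = 6.7797

Compression ratio = 6.7797


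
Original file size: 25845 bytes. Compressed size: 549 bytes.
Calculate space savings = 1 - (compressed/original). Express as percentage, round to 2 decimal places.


ratio = compressed/original = 549/25845 = 0.021242
savings = 1 - ratio = 1 - 0.021242 = 0.978758
as a percentage: 0.978758 * 100 = 97.88%

Space savings = 1 - 549/25845 = 97.88%


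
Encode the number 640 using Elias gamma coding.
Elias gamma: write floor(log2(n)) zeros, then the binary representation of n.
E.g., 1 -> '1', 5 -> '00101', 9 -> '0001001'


num_bits = floor(log2(640)) + 1 = 10
leading_zeros = num_bits - 1 = 9
binary(640) = 1010000000

Elias gamma(640) = '000000000' + '1010000000' = 0000000001010000000 (19 bits)


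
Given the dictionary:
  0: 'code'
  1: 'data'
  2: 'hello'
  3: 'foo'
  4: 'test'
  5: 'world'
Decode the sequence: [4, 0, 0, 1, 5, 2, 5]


Look up each index in the dictionary:
  4 -> 'test'
  0 -> 'code'
  0 -> 'code'
  1 -> 'data'
  5 -> 'world'
  2 -> 'hello'
  5 -> 'world'

Decoded: "test code code data world hello world"


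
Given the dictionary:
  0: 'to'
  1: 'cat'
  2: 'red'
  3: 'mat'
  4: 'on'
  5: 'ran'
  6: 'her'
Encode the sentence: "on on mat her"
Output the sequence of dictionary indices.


Look up each word in the dictionary:
  'on' -> 4
  'on' -> 4
  'mat' -> 3
  'her' -> 6

Encoded: [4, 4, 3, 6]


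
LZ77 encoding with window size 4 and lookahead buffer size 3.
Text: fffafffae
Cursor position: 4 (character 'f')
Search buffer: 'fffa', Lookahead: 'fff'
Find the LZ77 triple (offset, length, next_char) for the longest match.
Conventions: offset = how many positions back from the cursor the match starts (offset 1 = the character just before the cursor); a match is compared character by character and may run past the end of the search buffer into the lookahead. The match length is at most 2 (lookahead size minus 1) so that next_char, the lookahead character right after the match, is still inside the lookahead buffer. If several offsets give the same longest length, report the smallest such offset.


Try each offset into the search buffer:
  offset=1 (pos 3, char 'a'): match length 0
  offset=2 (pos 2, char 'f'): match length 1
  offset=3 (pos 1, char 'f'): match length 2
  offset=4 (pos 0, char 'f'): match length 2
Longest match has length 2, found at offsets 3, 4; take the smallest, offset 3.
next_char = character at position 4 + 2 = 6 -> 'f'

Best match: offset=3, length=2 (matching 'ff' starting at position 1)
LZ77 triple: (3, 2, 'f')


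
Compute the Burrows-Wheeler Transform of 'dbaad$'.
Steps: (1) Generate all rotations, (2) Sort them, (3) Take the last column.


Rotations (sorted):
  0: $dbaad -> last char: d
  1: aad$db -> last char: b
  2: ad$dba -> last char: a
  3: baad$d -> last char: d
  4: d$dbaa -> last char: a
  5: dbaad$ -> last char: $


BWT = dbada$


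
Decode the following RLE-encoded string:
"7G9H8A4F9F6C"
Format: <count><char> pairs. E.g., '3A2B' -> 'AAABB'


Expanding each <count><char> pair:
  7G -> 'GGGGGGG'
  9H -> 'HHHHHHHHH'
  8A -> 'AAAAAAAA'
  4F -> 'FFFF'
  9F -> 'FFFFFFFFF'
  6C -> 'CCCCCC'

Decoded = GGGGGGGHHHHHHHHHAAAAAAAAFFFFFFFFFFFFFCCCCCC


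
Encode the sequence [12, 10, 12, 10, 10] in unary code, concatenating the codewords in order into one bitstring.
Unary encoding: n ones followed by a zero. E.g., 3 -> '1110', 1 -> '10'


Encode each number as n ones followed by a terminating 0:
  12 -> 1111111111110 (13 bits)
  10 -> 11111111110 (11 bits)
  12 -> 1111111111110 (13 bits)
  10 -> 11111111110 (11 bits)
  10 -> 11111111110 (11 bits)
Total length = 13 + 11 + 13 + 11 + 11 = 59 bits.

Unary([12, 10, 12, 10, 10]) = 11111111111101111111111011111111111101111111111011111111110 (59 bits)


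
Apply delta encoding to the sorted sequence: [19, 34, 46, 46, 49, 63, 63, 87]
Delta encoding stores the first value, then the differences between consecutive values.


First value: 19
Deltas:
  34 - 19 = 15
  46 - 34 = 12
  46 - 46 = 0
  49 - 46 = 3
  63 - 49 = 14
  63 - 63 = 0
  87 - 63 = 24


Delta encoded: [19, 15, 12, 0, 3, 14, 0, 24]


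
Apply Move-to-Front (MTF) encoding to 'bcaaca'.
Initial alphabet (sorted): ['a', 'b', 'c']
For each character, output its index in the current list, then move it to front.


MTF encoding:
'b': index 1 in ['a', 'b', 'c'] -> ['b', 'a', 'c']
'c': index 2 in ['b', 'a', 'c'] -> ['c', 'b', 'a']
'a': index 2 in ['c', 'b', 'a'] -> ['a', 'c', 'b']
'a': index 0 in ['a', 'c', 'b'] -> ['a', 'c', 'b']
'c': index 1 in ['a', 'c', 'b'] -> ['c', 'a', 'b']
'a': index 1 in ['c', 'a', 'b'] -> ['a', 'c', 'b']


Output: [1, 2, 2, 0, 1, 1]


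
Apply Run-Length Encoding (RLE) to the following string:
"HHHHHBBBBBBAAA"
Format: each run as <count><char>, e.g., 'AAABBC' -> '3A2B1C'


Scanning runs left to right:
  i=0: run of 'H' x 5 -> '5H'
  i=5: run of 'B' x 6 -> '6B'
  i=11: run of 'A' x 3 -> '3A'

RLE = 5H6B3A


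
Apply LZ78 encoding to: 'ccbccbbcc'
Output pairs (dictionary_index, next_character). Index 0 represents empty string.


LZ78 encoding steps:
Dictionary: {0: ''}
Step 1: w='' (idx 0), next='c' -> output (0, 'c'), add 'c' as idx 1
Step 2: w='c' (idx 1), next='b' -> output (1, 'b'), add 'cb' as idx 2
Step 3: w='c' (idx 1), next='c' -> output (1, 'c'), add 'cc' as idx 3
Step 4: w='' (idx 0), next='b' -> output (0, 'b'), add 'b' as idx 4
Step 5: w='b' (idx 4), next='c' -> output (4, 'c'), add 'bc' as idx 5
Step 6: w='c' (idx 1), end of input -> output (1, '')


Encoded: [(0, 'c'), (1, 'b'), (1, 'c'), (0, 'b'), (4, 'c'), (1, '')]


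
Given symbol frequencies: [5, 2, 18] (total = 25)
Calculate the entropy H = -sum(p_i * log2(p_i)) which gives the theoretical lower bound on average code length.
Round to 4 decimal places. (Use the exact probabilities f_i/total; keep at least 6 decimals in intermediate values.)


Per-symbol terms -p_i * log2(p_i) with p_i = f_i/25:
  p = 5/25 = 0.200000: log2(p) = -2.321928, -p*log2(p) = 0.464386
  p = 2/25 = 0.080000: log2(p) = -3.643856, -p*log2(p) = 0.291508
  p = 18/25 = 0.720000: log2(p) = -0.473931, -p*log2(p) = 0.341230
H = 0.464386 + 0.291508 + 0.341230 = 1.097124

H = 1.0971 bits/symbol


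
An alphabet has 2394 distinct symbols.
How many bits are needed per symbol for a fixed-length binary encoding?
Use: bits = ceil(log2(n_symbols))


log2(2394) = 11.2252
Bracket: 2^11 = 2048 < 2394 <= 2^12 = 4096
So ceil(log2(2394)) = 12

bits = ceil(log2(2394)) = ceil(11.2252) = 12 bits


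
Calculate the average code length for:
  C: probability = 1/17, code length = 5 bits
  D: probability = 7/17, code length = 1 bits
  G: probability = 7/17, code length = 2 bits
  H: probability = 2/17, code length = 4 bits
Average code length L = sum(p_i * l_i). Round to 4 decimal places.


Weighted contributions p_i * l_i:
  C: (1/17) * 5 = 5/17
  D: (7/17) * 1 = 7/17
  G: (7/17) * 2 = 14/17
  H: (2/17) * 4 = 8/17
Sum = (5 + 7 + 14 + 8)/17 = 34/17

L = 34/17 = 2.0000 bits/symbol


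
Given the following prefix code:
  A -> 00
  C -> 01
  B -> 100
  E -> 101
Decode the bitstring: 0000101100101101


Decoding step by step:
Bits 00 -> A
Bits 00 -> A
Bits 101 -> E
Bits 100 -> B
Bits 101 -> E
Bits 101 -> E


Decoded message: AAEBEE


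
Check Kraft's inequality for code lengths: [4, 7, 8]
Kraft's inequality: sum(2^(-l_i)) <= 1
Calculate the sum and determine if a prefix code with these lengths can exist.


Sum = 2^(-4) + 2^(-7) + 2^(-8)
    = 0.0625 + 0.0078125 + 0.00390625
    = 19/256 = 0.07421875
Since 0.07421875 <= 1, Kraft's inequality IS satisfied.
A prefix code with these lengths CAN exist.

Kraft sum = 0.07421875. Satisfied.


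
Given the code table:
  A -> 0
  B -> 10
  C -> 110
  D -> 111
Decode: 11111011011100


Decoding:
111 -> D
110 -> C
110 -> C
111 -> D
0 -> A
0 -> A


Result: DCCDAA


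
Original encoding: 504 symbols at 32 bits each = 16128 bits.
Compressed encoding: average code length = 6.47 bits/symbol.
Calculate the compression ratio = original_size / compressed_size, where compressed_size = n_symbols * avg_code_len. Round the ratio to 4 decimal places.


original_size = n_symbols * orig_bits = 504 * 32 = 16128 bits
compressed_size = n_symbols * avg_code_len = 504 * 6.47 = 3260.88 bits
ratio = original_size / compressed_size = 16128 / 3260.88 = 4.9459

Compression ratio = 4.9459


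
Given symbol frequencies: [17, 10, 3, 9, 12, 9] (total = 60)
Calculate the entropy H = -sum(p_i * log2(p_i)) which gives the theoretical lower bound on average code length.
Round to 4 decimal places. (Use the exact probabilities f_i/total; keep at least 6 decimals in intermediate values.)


Per-symbol terms -p_i * log2(p_i) with p_i = f_i/60:
  p = 17/60 = 0.283333: log2(p) = -1.819428, -p*log2(p) = 0.515505
  p = 10/60 = 0.166667: log2(p) = -2.584963, -p*log2(p) = 0.430827
  p = 3/60 = 0.050000: log2(p) = -4.321928, -p*log2(p) = 0.216096
  p = 9/60 = 0.150000: log2(p) = -2.736966, -p*log2(p) = 0.410545
  p = 12/60 = 0.200000: log2(p) = -2.321928, -p*log2(p) = 0.464386
  p = 9/60 = 0.150000: log2(p) = -2.736966, -p*log2(p) = 0.410545
H = 0.515505 + 0.430827 + 0.216096 + 0.410545 + 0.464386 + 0.410545 = 2.447904

H = 2.4479 bits/symbol


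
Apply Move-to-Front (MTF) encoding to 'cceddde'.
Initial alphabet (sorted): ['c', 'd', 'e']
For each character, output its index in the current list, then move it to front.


MTF encoding:
'c': index 0 in ['c', 'd', 'e'] -> ['c', 'd', 'e']
'c': index 0 in ['c', 'd', 'e'] -> ['c', 'd', 'e']
'e': index 2 in ['c', 'd', 'e'] -> ['e', 'c', 'd']
'd': index 2 in ['e', 'c', 'd'] -> ['d', 'e', 'c']
'd': index 0 in ['d', 'e', 'c'] -> ['d', 'e', 'c']
'd': index 0 in ['d', 'e', 'c'] -> ['d', 'e', 'c']
'e': index 1 in ['d', 'e', 'c'] -> ['e', 'd', 'c']


Output: [0, 0, 2, 2, 0, 0, 1]


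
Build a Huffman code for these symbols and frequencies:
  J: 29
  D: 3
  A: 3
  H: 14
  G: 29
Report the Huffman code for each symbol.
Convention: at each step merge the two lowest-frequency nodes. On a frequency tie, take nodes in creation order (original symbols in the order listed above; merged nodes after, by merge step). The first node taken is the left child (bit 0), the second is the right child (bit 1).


Huffman tree construction:
Step 1: Merge D(3) + A(3) = 6
Step 2: Merge (D+A)(6) + H(14) = 20
Step 3: Merge ((D+A)+H)(20) + J(29) = 49
Step 4: Merge G(29) + (((D+A)+H)+J)(49) = 78
Read each symbol's code off the tree from the root (left child = 0, right child = 1).

Codes:
  J: 11 (length 2)
  D: 1000 (length 4)
  A: 1001 (length 4)
  H: 101 (length 3)
  G: 0 (length 1)
Average code length: 153/78 = 1.9615 bits/symbol


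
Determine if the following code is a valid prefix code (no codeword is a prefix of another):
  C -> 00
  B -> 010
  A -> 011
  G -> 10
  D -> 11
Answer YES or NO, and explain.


Checking each pair (does one codeword prefix another?):
  C='00' vs B='010': no prefix
  C='00' vs A='011': no prefix
  C='00' vs G='10': no prefix
  C='00' vs D='11': no prefix
  B='010' vs C='00': no prefix
  B='010' vs A='011': no prefix
  B='010' vs G='10': no prefix
  B='010' vs D='11': no prefix
  A='011' vs C='00': no prefix
  A='011' vs B='010': no prefix
  A='011' vs G='10': no prefix
  A='011' vs D='11': no prefix
  G='10' vs C='00': no prefix
  G='10' vs B='010': no prefix
  G='10' vs A='011': no prefix
  G='10' vs D='11': no prefix
  D='11' vs C='00': no prefix
  D='11' vs B='010': no prefix
  D='11' vs A='011': no prefix
  D='11' vs G='10': no prefix
No violation found over all pairs.

YES -- this is a valid prefix code. No codeword is a prefix of any other codeword.


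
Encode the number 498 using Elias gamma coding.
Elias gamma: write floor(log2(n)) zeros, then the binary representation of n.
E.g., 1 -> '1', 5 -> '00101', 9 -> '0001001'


num_bits = floor(log2(498)) + 1 = 9
leading_zeros = num_bits - 1 = 8
binary(498) = 111110010

Elias gamma(498) = '00000000' + '111110010' = 00000000111110010 (17 bits)


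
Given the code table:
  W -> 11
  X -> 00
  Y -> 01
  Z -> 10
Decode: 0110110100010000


Decoding:
01 -> Y
10 -> Z
11 -> W
01 -> Y
00 -> X
01 -> Y
00 -> X
00 -> X


Result: YZWYXYXX


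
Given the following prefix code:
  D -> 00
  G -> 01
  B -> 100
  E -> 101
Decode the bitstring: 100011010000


Decoding step by step:
Bits 100 -> B
Bits 01 -> G
Bits 101 -> E
Bits 00 -> D
Bits 00 -> D


Decoded message: BGEDD


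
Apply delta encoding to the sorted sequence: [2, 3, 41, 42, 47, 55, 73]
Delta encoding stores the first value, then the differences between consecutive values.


First value: 2
Deltas:
  3 - 2 = 1
  41 - 3 = 38
  42 - 41 = 1
  47 - 42 = 5
  55 - 47 = 8
  73 - 55 = 18


Delta encoded: [2, 1, 38, 1, 5, 8, 18]


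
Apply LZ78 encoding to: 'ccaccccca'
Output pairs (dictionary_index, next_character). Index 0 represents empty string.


LZ78 encoding steps:
Dictionary: {0: ''}
Step 1: w='' (idx 0), next='c' -> output (0, 'c'), add 'c' as idx 1
Step 2: w='c' (idx 1), next='a' -> output (1, 'a'), add 'ca' as idx 2
Step 3: w='c' (idx 1), next='c' -> output (1, 'c'), add 'cc' as idx 3
Step 4: w='cc' (idx 3), next='c' -> output (3, 'c'), add 'ccc' as idx 4
Step 5: w='' (idx 0), next='a' -> output (0, 'a'), add 'a' as idx 5


Encoded: [(0, 'c'), (1, 'a'), (1, 'c'), (3, 'c'), (0, 'a')]


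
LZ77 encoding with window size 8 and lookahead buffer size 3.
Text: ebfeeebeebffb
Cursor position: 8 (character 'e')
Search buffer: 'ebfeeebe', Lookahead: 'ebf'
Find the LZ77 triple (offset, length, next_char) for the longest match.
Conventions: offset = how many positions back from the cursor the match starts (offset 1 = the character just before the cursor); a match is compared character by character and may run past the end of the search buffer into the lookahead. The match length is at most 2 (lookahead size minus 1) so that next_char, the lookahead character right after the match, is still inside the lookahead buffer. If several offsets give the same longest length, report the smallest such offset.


Try each offset into the search buffer:
  offset=1 (pos 7, char 'e'): match length 1
  offset=2 (pos 6, char 'b'): match length 0
  offset=3 (pos 5, char 'e'): match length 2
  offset=4 (pos 4, char 'e'): match length 1
  offset=5 (pos 3, char 'e'): match length 1
  offset=6 (pos 2, char 'f'): match length 0
  offset=7 (pos 1, char 'b'): match length 0
  offset=8 (pos 0, char 'e'): match length 2
Longest match has length 2, found at offsets 3, 8; take the smallest, offset 3.
next_char = character at position 8 + 2 = 10 -> 'f'

Best match: offset=3, length=2 (matching 'eb' starting at position 5)
LZ77 triple: (3, 2, 'f')


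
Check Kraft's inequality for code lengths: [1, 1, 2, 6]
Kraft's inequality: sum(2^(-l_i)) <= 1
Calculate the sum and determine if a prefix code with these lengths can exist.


Sum = 2^(-1) + 2^(-1) + 2^(-2) + 2^(-6)
    = 0.5 + 0.5 + 0.25 + 0.015625
    = 81/64 = 1.265625
Since 1.265625 > 1, Kraft's inequality is NOT satisfied.
A prefix code with these lengths CANNOT exist.

Kraft sum = 1.265625. Not satisfied.


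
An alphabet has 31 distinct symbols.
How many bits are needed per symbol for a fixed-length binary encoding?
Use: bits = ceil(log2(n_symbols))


log2(31) = 4.9542
Bracket: 2^4 = 16 < 31 <= 2^5 = 32
So ceil(log2(31)) = 5

bits = ceil(log2(31)) = ceil(4.9542) = 5 bits


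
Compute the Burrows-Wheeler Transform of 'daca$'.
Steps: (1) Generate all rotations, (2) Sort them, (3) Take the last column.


Rotations (sorted):
  0: $daca -> last char: a
  1: a$dac -> last char: c
  2: aca$d -> last char: d
  3: ca$da -> last char: a
  4: daca$ -> last char: $


BWT = acda$


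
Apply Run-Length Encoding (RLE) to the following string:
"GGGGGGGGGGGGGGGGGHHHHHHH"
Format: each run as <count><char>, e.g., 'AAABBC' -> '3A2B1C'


Scanning runs left to right:
  i=0: run of 'G' x 17 -> '17G'
  i=17: run of 'H' x 7 -> '7H'

RLE = 17G7H


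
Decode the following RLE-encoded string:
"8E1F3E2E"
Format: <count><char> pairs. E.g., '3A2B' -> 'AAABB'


Expanding each <count><char> pair:
  8E -> 'EEEEEEEE'
  1F -> 'F'
  3E -> 'EEE'
  2E -> 'EE'

Decoded = EEEEEEEEFEEEEE


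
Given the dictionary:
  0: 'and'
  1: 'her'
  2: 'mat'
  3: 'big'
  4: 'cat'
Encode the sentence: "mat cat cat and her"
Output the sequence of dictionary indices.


Look up each word in the dictionary:
  'mat' -> 2
  'cat' -> 4
  'cat' -> 4
  'and' -> 0
  'her' -> 1

Encoded: [2, 4, 4, 0, 1]


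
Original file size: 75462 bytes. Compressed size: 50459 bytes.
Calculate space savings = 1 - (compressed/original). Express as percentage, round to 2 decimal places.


ratio = compressed/original = 50459/75462 = 0.668668
savings = 1 - ratio = 1 - 0.668668 = 0.331332
as a percentage: 0.331332 * 100 = 33.13%

Space savings = 1 - 50459/75462 = 33.13%


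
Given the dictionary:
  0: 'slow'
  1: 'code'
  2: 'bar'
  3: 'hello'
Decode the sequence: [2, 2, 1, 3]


Look up each index in the dictionary:
  2 -> 'bar'
  2 -> 'bar'
  1 -> 'code'
  3 -> 'hello'

Decoded: "bar bar code hello"


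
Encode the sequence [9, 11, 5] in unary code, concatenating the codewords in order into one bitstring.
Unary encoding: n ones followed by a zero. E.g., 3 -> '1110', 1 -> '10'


Encode each number as n ones followed by a terminating 0:
  9 -> 1111111110 (10 bits)
  11 -> 111111111110 (12 bits)
  5 -> 111110 (6 bits)
Total length = 10 + 12 + 6 = 28 bits.

Unary([9, 11, 5]) = 1111111110111111111110111110 (28 bits)


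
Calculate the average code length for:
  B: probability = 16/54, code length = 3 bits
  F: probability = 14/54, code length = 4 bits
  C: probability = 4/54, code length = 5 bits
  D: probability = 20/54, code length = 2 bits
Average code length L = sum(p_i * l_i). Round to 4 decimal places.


Weighted contributions p_i * l_i:
  B: (16/54) * 3 = 48/54
  F: (14/54) * 4 = 56/54
  C: (4/54) * 5 = 20/54
  D: (20/54) * 2 = 40/54
Sum = (48 + 56 + 20 + 40)/54 = 164/54

L = 164/54 = 3.0370 bits/symbol


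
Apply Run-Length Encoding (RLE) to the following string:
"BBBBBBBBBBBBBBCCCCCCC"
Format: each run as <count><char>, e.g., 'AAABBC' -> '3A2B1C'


Scanning runs left to right:
  i=0: run of 'B' x 14 -> '14B'
  i=14: run of 'C' x 7 -> '7C'

RLE = 14B7C


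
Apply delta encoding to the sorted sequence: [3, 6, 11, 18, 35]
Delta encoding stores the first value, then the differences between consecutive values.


First value: 3
Deltas:
  6 - 3 = 3
  11 - 6 = 5
  18 - 11 = 7
  35 - 18 = 17


Delta encoded: [3, 3, 5, 7, 17]


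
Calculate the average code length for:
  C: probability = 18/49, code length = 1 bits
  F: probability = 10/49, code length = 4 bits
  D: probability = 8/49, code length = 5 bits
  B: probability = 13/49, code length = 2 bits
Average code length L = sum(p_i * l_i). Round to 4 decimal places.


Weighted contributions p_i * l_i:
  C: (18/49) * 1 = 18/49
  F: (10/49) * 4 = 40/49
  D: (8/49) * 5 = 40/49
  B: (13/49) * 2 = 26/49
Sum = (18 + 40 + 40 + 26)/49 = 124/49

L = 124/49 = 2.5306 bits/symbol


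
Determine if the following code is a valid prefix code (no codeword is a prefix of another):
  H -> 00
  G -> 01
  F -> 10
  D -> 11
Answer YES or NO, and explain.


Checking each pair (does one codeword prefix another?):
  H='00' vs G='01': no prefix
  H='00' vs F='10': no prefix
  H='00' vs D='11': no prefix
  G='01' vs H='00': no prefix
  G='01' vs F='10': no prefix
  G='01' vs D='11': no prefix
  F='10' vs H='00': no prefix
  F='10' vs G='01': no prefix
  F='10' vs D='11': no prefix
  D='11' vs H='00': no prefix
  D='11' vs G='01': no prefix
  D='11' vs F='10': no prefix
No violation found over all pairs.

YES -- this is a valid prefix code. No codeword is a prefix of any other codeword.


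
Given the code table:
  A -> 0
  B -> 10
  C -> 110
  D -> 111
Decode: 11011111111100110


Decoding:
110 -> C
111 -> D
111 -> D
111 -> D
0 -> A
0 -> A
110 -> C


Result: CDDDAAC


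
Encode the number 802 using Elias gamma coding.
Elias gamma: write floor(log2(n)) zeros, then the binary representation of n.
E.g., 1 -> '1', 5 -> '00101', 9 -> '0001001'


num_bits = floor(log2(802)) + 1 = 10
leading_zeros = num_bits - 1 = 9
binary(802) = 1100100010

Elias gamma(802) = '000000000' + '1100100010' = 0000000001100100010 (19 bits)


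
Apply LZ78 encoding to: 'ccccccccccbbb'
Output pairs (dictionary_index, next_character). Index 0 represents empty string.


LZ78 encoding steps:
Dictionary: {0: ''}
Step 1: w='' (idx 0), next='c' -> output (0, 'c'), add 'c' as idx 1
Step 2: w='c' (idx 1), next='c' -> output (1, 'c'), add 'cc' as idx 2
Step 3: w='cc' (idx 2), next='c' -> output (2, 'c'), add 'ccc' as idx 3
Step 4: w='ccc' (idx 3), next='c' -> output (3, 'c'), add 'cccc' as idx 4
Step 5: w='' (idx 0), next='b' -> output (0, 'b'), add 'b' as idx 5
Step 6: w='b' (idx 5), next='b' -> output (5, 'b'), add 'bb' as idx 6


Encoded: [(0, 'c'), (1, 'c'), (2, 'c'), (3, 'c'), (0, 'b'), (5, 'b')]


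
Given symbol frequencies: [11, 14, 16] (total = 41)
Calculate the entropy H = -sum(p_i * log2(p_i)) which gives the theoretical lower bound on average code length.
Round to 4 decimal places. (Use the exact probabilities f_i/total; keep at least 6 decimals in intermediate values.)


Per-symbol terms -p_i * log2(p_i) with p_i = f_i/41:
  p = 11/41 = 0.268293: log2(p) = -1.898120, -p*log2(p) = 0.509252
  p = 14/41 = 0.341463: log2(p) = -1.550197, -p*log2(p) = 0.529336
  p = 16/41 = 0.390244: log2(p) = -1.357552, -p*log2(p) = 0.529776
H = 0.509252 + 0.529336 + 0.529776 = 1.568364

H = 1.5684 bits/symbol


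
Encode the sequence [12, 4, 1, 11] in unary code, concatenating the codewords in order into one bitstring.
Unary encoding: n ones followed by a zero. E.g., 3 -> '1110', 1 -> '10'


Encode each number as n ones followed by a terminating 0:
  12 -> 1111111111110 (13 bits)
  4 -> 11110 (5 bits)
  1 -> 10 (2 bits)
  11 -> 111111111110 (12 bits)
Total length = 13 + 5 + 2 + 12 = 32 bits.

Unary([12, 4, 1, 11]) = 11111111111101111010111111111110 (32 bits)


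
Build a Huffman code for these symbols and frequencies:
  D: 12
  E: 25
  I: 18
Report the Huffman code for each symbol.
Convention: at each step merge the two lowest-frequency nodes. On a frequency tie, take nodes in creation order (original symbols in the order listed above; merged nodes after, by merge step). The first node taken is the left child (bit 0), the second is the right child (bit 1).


Huffman tree construction:
Step 1: Merge D(12) + I(18) = 30
Step 2: Merge E(25) + (D+I)(30) = 55
Read each symbol's code off the tree from the root (left child = 0, right child = 1).

Codes:
  D: 10 (length 2)
  E: 0 (length 1)
  I: 11 (length 2)
Average code length: 85/55 = 1.5455 bits/symbol


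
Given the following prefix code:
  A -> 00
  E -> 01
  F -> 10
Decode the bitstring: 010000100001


Decoding step by step:
Bits 01 -> E
Bits 00 -> A
Bits 00 -> A
Bits 10 -> F
Bits 00 -> A
Bits 01 -> E


Decoded message: EAAFAE


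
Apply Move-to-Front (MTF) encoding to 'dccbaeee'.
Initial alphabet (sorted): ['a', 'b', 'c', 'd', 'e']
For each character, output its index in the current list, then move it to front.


MTF encoding:
'd': index 3 in ['a', 'b', 'c', 'd', 'e'] -> ['d', 'a', 'b', 'c', 'e']
'c': index 3 in ['d', 'a', 'b', 'c', 'e'] -> ['c', 'd', 'a', 'b', 'e']
'c': index 0 in ['c', 'd', 'a', 'b', 'e'] -> ['c', 'd', 'a', 'b', 'e']
'b': index 3 in ['c', 'd', 'a', 'b', 'e'] -> ['b', 'c', 'd', 'a', 'e']
'a': index 3 in ['b', 'c', 'd', 'a', 'e'] -> ['a', 'b', 'c', 'd', 'e']
'e': index 4 in ['a', 'b', 'c', 'd', 'e'] -> ['e', 'a', 'b', 'c', 'd']
'e': index 0 in ['e', 'a', 'b', 'c', 'd'] -> ['e', 'a', 'b', 'c', 'd']
'e': index 0 in ['e', 'a', 'b', 'c', 'd'] -> ['e', 'a', 'b', 'c', 'd']


Output: [3, 3, 0, 3, 3, 4, 0, 0]


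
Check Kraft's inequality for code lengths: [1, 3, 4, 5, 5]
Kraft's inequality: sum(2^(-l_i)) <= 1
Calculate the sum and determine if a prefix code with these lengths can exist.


Sum = 2^(-1) + 2^(-3) + 2^(-4) + 2^(-5) + 2^(-5)
    = 0.5 + 0.125 + 0.0625 + 0.03125 + 0.03125
    = 24/32 = 0.75
Since 0.75 <= 1, Kraft's inequality IS satisfied.
A prefix code with these lengths CAN exist.

Kraft sum = 0.75. Satisfied.


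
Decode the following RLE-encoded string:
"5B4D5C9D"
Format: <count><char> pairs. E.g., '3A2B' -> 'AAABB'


Expanding each <count><char> pair:
  5B -> 'BBBBB'
  4D -> 'DDDD'
  5C -> 'CCCCC'
  9D -> 'DDDDDDDDD'

Decoded = BBBBBDDDDCCCCCDDDDDDDDD


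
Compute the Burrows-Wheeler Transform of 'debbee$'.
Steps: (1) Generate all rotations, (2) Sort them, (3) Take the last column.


Rotations (sorted):
  0: $debbee -> last char: e
  1: bbee$de -> last char: e
  2: bee$deb -> last char: b
  3: debbee$ -> last char: $
  4: e$debbe -> last char: e
  5: ebbee$d -> last char: d
  6: ee$debb -> last char: b


BWT = eeb$edb


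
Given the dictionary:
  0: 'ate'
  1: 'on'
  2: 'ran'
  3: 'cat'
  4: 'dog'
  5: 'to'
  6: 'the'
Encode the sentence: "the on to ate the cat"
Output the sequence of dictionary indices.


Look up each word in the dictionary:
  'the' -> 6
  'on' -> 1
  'to' -> 5
  'ate' -> 0
  'the' -> 6
  'cat' -> 3

Encoded: [6, 1, 5, 0, 6, 3]


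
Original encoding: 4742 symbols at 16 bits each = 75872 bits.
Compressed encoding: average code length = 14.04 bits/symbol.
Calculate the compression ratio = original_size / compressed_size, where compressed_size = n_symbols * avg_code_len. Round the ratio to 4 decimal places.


original_size = n_symbols * orig_bits = 4742 * 16 = 75872 bits
compressed_size = n_symbols * avg_code_len = 4742 * 14.04 = 66577.68 bits
ratio = original_size / compressed_size = 75872 / 66577.68 = 1.1396

Compression ratio = 1.1396


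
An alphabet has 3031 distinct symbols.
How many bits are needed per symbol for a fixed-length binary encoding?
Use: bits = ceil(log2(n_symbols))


log2(3031) = 11.5656
Bracket: 2^11 = 2048 < 3031 <= 2^12 = 4096
So ceil(log2(3031)) = 12

bits = ceil(log2(3031)) = ceil(11.5656) = 12 bits


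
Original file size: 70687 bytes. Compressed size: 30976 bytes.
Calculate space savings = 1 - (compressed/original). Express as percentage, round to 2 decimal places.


ratio = compressed/original = 30976/70687 = 0.438214
savings = 1 - ratio = 1 - 0.438214 = 0.561786
as a percentage: 0.561786 * 100 = 56.18%

Space savings = 1 - 30976/70687 = 56.18%


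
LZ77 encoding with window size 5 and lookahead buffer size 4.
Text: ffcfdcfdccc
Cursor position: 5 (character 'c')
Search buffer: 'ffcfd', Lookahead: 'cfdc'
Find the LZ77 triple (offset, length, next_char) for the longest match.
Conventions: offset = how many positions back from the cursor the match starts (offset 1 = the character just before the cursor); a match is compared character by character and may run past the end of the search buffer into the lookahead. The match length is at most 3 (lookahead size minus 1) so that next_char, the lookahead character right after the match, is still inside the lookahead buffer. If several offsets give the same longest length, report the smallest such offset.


Try each offset into the search buffer:
  offset=1 (pos 4, char 'd'): match length 0
  offset=2 (pos 3, char 'f'): match length 0
  offset=3 (pos 2, char 'c'): match length 3
  offset=4 (pos 1, char 'f'): match length 0
  offset=5 (pos 0, char 'f'): match length 0
Longest match has length 3 at offset 3.
next_char = character at position 5 + 3 = 8 -> 'c'

Best match: offset=3, length=3 (matching 'cfd' starting at position 2)
LZ77 triple: (3, 3, 'c')


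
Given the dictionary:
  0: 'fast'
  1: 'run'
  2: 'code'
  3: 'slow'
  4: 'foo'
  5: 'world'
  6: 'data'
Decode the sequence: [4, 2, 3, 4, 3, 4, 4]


Look up each index in the dictionary:
  4 -> 'foo'
  2 -> 'code'
  3 -> 'slow'
  4 -> 'foo'
  3 -> 'slow'
  4 -> 'foo'
  4 -> 'foo'

Decoded: "foo code slow foo slow foo foo"


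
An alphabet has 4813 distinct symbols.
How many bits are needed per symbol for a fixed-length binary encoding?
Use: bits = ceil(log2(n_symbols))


log2(4813) = 12.2327
Bracket: 2^12 = 4096 < 4813 <= 2^13 = 8192
So ceil(log2(4813)) = 13

bits = ceil(log2(4813)) = ceil(12.2327) = 13 bits


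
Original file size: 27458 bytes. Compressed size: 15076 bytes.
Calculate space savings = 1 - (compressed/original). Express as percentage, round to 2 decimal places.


ratio = compressed/original = 15076/27458 = 0.549057
savings = 1 - ratio = 1 - 0.549057 = 0.450943
as a percentage: 0.450943 * 100 = 45.09%

Space savings = 1 - 15076/27458 = 45.09%


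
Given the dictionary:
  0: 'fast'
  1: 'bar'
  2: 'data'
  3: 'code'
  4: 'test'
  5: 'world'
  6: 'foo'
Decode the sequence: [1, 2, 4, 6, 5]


Look up each index in the dictionary:
  1 -> 'bar'
  2 -> 'data'
  4 -> 'test'
  6 -> 'foo'
  5 -> 'world'

Decoded: "bar data test foo world"


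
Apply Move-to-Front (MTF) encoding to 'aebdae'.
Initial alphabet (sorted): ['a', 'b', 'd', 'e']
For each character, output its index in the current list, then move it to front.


MTF encoding:
'a': index 0 in ['a', 'b', 'd', 'e'] -> ['a', 'b', 'd', 'e']
'e': index 3 in ['a', 'b', 'd', 'e'] -> ['e', 'a', 'b', 'd']
'b': index 2 in ['e', 'a', 'b', 'd'] -> ['b', 'e', 'a', 'd']
'd': index 3 in ['b', 'e', 'a', 'd'] -> ['d', 'b', 'e', 'a']
'a': index 3 in ['d', 'b', 'e', 'a'] -> ['a', 'd', 'b', 'e']
'e': index 3 in ['a', 'd', 'b', 'e'] -> ['e', 'a', 'd', 'b']


Output: [0, 3, 2, 3, 3, 3]


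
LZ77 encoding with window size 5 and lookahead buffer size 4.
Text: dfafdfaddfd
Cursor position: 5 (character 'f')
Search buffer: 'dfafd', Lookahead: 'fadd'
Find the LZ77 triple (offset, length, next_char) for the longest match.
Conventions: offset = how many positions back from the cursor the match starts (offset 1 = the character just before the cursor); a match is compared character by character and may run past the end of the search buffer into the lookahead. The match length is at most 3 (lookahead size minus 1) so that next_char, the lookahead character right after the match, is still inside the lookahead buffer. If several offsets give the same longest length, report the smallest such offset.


Try each offset into the search buffer:
  offset=1 (pos 4, char 'd'): match length 0
  offset=2 (pos 3, char 'f'): match length 1
  offset=3 (pos 2, char 'a'): match length 0
  offset=4 (pos 1, char 'f'): match length 2
  offset=5 (pos 0, char 'd'): match length 0
Longest match has length 2 at offset 4.
next_char = character at position 5 + 2 = 7 -> 'd'

Best match: offset=4, length=2 (matching 'fa' starting at position 1)
LZ77 triple: (4, 2, 'd')
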